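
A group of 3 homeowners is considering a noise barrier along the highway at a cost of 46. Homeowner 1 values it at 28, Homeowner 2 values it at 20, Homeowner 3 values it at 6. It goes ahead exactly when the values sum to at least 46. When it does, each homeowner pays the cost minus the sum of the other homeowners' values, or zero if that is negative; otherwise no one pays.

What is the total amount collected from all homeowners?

32

Total value 54 ≥ cost 46, so it is built.
Homeowner 1: others sum to 26; max(0, 46 - 26) = 20.
Homeowner 2: others sum to 34; max(0, 46 - 34) = 12.
Homeowner 3: others sum to 48; max(0, 46 - 48) = 0.
Total collected = 20 + 12 + 0 = 32.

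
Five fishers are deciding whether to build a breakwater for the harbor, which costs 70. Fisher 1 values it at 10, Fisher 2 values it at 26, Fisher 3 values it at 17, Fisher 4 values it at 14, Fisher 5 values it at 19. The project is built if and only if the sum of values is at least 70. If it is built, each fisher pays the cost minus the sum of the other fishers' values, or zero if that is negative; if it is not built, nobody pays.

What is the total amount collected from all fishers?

Total value 86 ≥ cost 70, so it is built.
Fisher 1: others sum to 76; max(0, 70 - 76) = 0.
Fisher 2: others sum to 60; max(0, 70 - 60) = 10.
Fisher 3: others sum to 69; max(0, 70 - 69) = 1.
Fisher 4: others sum to 72; max(0, 70 - 72) = 0.
Fisher 5: others sum to 67; max(0, 70 - 67) = 3.
Total collected = 0 + 10 + 1 + 0 + 3 = 14.

14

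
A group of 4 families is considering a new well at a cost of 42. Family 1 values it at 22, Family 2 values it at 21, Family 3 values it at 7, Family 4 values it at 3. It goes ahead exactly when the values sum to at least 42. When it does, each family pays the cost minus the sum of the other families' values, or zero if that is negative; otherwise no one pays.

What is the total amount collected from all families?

Total value 53 ≥ cost 42, so it is built.
Family 1: others sum to 31; max(0, 42 - 31) = 11.
Family 2: others sum to 32; max(0, 42 - 32) = 10.
Family 3: others sum to 46; max(0, 42 - 46) = 0.
Family 4: others sum to 50; max(0, 42 - 50) = 0.
Total collected = 11 + 10 + 0 + 0 = 21.

21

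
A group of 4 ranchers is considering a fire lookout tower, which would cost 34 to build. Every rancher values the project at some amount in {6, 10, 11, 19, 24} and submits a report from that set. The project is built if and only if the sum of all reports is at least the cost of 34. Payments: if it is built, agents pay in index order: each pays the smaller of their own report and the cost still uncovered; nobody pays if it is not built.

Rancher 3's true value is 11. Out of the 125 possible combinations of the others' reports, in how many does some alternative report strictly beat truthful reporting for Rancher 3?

Others report (6, 6, 19): truth gives 0; report 6 gives 5 > 0. Violating.
Others report (6, 6, 24): truth gives 0; report 6 gives 5 > 0. Violating.
Others report (6, 10, 10): truth gives 0; report 10 gives 1 > 0. Violating.
Others report (6, 10, 11): truth gives 0; report 10 gives 1 > 0. Violating.
Others report (6, 6, 6): truth gives 0; no alternative beats it.
Others report (6, 6, 10): truth gives 0; no alternative beats it.
(Checking all 125 profiles: 48 have a profitable deviation, 77 do not.)

48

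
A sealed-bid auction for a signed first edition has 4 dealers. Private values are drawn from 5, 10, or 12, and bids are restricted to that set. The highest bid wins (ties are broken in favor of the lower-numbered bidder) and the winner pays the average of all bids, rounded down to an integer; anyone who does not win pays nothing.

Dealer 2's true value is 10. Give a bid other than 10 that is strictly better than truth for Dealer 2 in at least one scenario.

Suppose Dealer 1 bids 5, Dealer 3 bids 5 and Dealer 4 bids 12.
Bid 10: loses, pays 0, utility 0.
Bid 12: wins, pays 8, utility 10 - 8 = 2.
So bidding 12 beats truth here (2 > 0).

12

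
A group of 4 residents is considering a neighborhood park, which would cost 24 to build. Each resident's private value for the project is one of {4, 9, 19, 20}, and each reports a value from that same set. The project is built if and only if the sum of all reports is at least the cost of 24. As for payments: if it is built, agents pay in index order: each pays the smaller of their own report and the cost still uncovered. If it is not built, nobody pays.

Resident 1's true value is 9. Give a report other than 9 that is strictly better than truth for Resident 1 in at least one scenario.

Suppose Resident 2 reports 4, Resident 3 reports 4 and Resident 4 reports 19.
Report 9: project built, pays 9, utility 9 - 9 = 0.
Report 4: project built, pays 4, utility 9 - 4 = 5.
So reporting 4 beats truth here (5 > 0).

4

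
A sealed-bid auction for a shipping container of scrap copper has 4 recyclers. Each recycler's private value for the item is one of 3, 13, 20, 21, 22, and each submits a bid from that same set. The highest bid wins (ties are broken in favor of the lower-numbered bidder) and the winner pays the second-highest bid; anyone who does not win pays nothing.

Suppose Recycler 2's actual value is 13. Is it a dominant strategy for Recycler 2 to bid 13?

Yes

Check each profile of the others' bids and compare truth against every alternative bid.
Others bid (3, 3, 3): truth gives 10, best alternative gives 10.
Others bid (3, 3, 13): truth gives 0, best alternative gives 0.
Others bid (3, 3, 20): truth gives 0, best alternative gives 0.
Others bid (3, 3, 21): truth gives 0, best alternative gives 0.
Others bid (3, 3, 22): truth gives 0, best alternative gives 0.
Others bid (3, 13, 3): truth gives 0, best alternative gives 0.
(Remaining 119 profiles checked similarly; truth is weakly best in each.)
In every case the truthful bid is at least as good as any alternative, so it is a dominant strategy.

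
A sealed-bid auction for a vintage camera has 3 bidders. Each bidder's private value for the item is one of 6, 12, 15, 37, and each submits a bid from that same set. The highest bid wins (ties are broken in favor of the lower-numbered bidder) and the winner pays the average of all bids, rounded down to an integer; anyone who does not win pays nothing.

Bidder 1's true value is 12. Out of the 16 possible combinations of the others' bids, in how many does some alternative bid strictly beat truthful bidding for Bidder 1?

Others bid (6, 6): truth gives 4; bid 6 gives 6 > 4. Violating.
Others bid (6, 12): truth gives 2; no alternative beats it.
Others bid (6, 15): truth gives 0; no alternative beats it.
(Checking all 16 profiles: 1 has a profitable deviation, 15 do not.)

1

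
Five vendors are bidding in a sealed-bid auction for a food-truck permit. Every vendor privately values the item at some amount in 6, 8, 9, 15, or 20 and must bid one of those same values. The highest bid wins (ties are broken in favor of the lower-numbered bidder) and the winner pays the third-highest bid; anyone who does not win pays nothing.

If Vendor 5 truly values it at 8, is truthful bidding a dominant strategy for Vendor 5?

Consider the case where Vendor 1 bids 6, Vendor 2 bids 6, Vendor 3 bids 6 and Vendor 4 bids 8.
Truthful bid 8: loses, pays 0, utility 0.
Bid 9 instead: wins, pays 6, utility 8 - 6 = 2.
Since 2 > 0, bidding 9 is strictly better here, so truthful bidding is not dominant.

No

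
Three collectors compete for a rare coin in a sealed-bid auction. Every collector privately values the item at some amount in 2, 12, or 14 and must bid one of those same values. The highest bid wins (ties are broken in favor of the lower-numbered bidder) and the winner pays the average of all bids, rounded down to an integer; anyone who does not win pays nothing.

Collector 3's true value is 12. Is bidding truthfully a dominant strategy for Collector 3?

Consider the case where Collector 1 bids 2 and Collector 2 bids 12.
Truthful bid 12: loses, pays 0, utility 0.
Bid 14 instead: wins, pays 9, utility 12 - 9 = 3.
Since 3 > 0, bidding 14 is strictly better here, so truthful bidding is not dominant.

No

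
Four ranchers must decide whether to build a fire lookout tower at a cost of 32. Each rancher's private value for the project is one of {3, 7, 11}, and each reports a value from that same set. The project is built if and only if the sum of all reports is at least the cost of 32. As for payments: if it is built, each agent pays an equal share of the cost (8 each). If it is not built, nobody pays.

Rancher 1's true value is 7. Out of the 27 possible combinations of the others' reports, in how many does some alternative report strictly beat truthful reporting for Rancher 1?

6

Others report (3, 11, 11): truth gives -1; report 3 gives 0 > -1. Violating.
Others report (7, 7, 11): truth gives -1; report 3 gives 0 > -1. Violating.
Others report (7, 11, 7): truth gives -1; report 3 gives 0 > -1. Violating.
Others report (11, 3, 11): truth gives -1; report 3 gives 0 > -1. Violating.
Others report (3, 3, 3): truth gives 0; no alternative beats it.
Others report (3, 3, 7): truth gives 0; no alternative beats it.
(Checking all 27 profiles: 6 have a profitable deviation, 21 do not.)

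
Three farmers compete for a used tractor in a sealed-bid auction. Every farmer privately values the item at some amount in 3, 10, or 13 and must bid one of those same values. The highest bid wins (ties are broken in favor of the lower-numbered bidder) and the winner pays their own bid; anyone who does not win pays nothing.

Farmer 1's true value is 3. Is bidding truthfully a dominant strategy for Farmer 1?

Check each profile of the others' bids and compare truth against every alternative bid.
Others bid (3, 3): truth gives 0, best alternative gives -7.
Others bid (3, 10): truth gives 0, best alternative gives -7.
Others bid (10, 3): truth gives 0, best alternative gives -7.
Others bid (10, 10): truth gives 0, best alternative gives -7.
Others bid (3, 13): truth gives 0, best alternative gives 0.
Others bid (10, 13): truth gives 0, best alternative gives 0.
(Remaining 3 profiles checked similarly; truth is weakly best in each.)
In every case the truthful bid is at least as good as any alternative, so it is a dominant strategy.

Yes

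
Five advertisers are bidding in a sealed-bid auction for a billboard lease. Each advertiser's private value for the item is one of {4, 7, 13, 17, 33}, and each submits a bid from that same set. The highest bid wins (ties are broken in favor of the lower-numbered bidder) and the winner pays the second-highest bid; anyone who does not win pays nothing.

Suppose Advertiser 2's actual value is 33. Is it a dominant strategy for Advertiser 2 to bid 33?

Check each profile of the others' bids and compare truth against every alternative bid.
Others bid (17, 4, 4, 4): truth gives 16, best alternative gives 0.
Others bid (17, 4, 4, 7): truth gives 16, best alternative gives 0.
Others bid (17, 4, 4, 13): truth gives 16, best alternative gives 0.
Others bid (17, 4, 4, 17): truth gives 16, best alternative gives 0.
Others bid (17, 4, 7, 4): truth gives 16, best alternative gives 0.
Others bid (17, 4, 7, 7): truth gives 16, best alternative gives 0.
(Remaining 619 profiles checked similarly; truth is weakly best in each.)
In every case the truthful bid is at least as good as any alternative, so it is a dominant strategy.

Yes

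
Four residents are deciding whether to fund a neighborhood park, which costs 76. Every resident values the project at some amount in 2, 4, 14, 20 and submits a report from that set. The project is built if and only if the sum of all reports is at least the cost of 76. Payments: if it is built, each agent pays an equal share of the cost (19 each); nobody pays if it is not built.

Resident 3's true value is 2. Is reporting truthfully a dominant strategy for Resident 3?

Check each profile of the others' reports and compare truth against every alternative report.
Others report (2, 2, 2): truth gives 0, best alternative gives 0.
Others report (2, 2, 4): truth gives 0, best alternative gives 0.
Others report (2, 2, 14): truth gives 0, best alternative gives 0.
Others report (2, 2, 20): truth gives 0, best alternative gives 0.
Others report (2, 4, 2): truth gives 0, best alternative gives 0.
Others report (2, 4, 4): truth gives 0, best alternative gives 0.
(Remaining 58 profiles checked similarly; truth is weakly best in each.)
In every case the truthful report is at least as good as any alternative, so it is a dominant strategy.

Yes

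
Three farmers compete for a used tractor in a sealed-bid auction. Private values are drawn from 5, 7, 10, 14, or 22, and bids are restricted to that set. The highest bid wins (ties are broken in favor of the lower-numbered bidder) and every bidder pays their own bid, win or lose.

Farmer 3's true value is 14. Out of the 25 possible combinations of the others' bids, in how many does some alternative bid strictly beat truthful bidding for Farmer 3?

Others bid (5, 5): truth gives 0; bid 7 gives 7 > 0. Violating.
Others bid (5, 7): truth gives 0; bid 10 gives 4 > 0. Violating.
Others bid (5, 14): truth gives -14; bid 5 gives -5 > -14. Violating.
Others bid (5, 22): truth gives -14; bid 5 gives -5 > -14. Violating.
Others bid (5, 10): truth gives 0; no alternative beats it.
Others bid (7, 10): truth gives 0; no alternative beats it.
(Checking all 25 profiles: 20 have a profitable deviation, 5 do not.)

20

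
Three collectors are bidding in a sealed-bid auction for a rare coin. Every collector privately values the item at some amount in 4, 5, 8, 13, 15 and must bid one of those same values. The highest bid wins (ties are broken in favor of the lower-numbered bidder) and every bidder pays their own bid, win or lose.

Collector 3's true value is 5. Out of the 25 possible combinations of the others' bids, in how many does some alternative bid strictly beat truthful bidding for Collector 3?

Others bid (4, 5): truth gives -5; bid 8 gives -3 > -5. Violating.
Others bid (4, 8): truth gives -5; bid 4 gives -4 > -5. Violating.
Others bid (4, 13): truth gives -5; bid 4 gives -4 > -5. Violating.
Others bid (4, 15): truth gives -5; bid 4 gives -4 > -5. Violating.
Others bid (4, 4): truth gives 0; no alternative beats it.
(Checking all 25 profiles: 24 have a profitable deviation, 1 does not.)

24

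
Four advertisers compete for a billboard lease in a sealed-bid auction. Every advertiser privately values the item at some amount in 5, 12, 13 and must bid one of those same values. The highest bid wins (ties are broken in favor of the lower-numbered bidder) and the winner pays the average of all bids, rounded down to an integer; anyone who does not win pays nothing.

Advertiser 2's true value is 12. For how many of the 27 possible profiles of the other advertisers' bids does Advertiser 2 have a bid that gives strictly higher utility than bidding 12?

Others bid (5, 5, 13): truth gives 0; bid 13 gives 3 > 0. Violating.
Others bid (5, 12, 13): truth gives 0; bid 13 gives 2 > 0. Violating.
Others bid (5, 13, 5): truth gives 0; bid 13 gives 3 > 0. Violating.
Others bid (5, 13, 12): truth gives 0; bid 13 gives 2 > 0. Violating.
Others bid (5, 5, 5): truth gives 6; no alternative beats it.
Others bid (5, 5, 12): truth gives 4; no alternative beats it.
(Checking all 27 profiles: 10 have a profitable deviation, 17 do not.)

10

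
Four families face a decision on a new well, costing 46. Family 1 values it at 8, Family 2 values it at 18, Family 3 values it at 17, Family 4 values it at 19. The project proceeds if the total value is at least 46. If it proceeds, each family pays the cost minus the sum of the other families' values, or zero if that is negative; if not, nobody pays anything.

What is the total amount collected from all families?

6

Total value 62 ≥ cost 46, so it is built.
Family 1: others sum to 54; max(0, 46 - 54) = 0.
Family 2: others sum to 44; max(0, 46 - 44) = 2.
Family 3: others sum to 45; max(0, 46 - 45) = 1.
Family 4: others sum to 43; max(0, 46 - 43) = 3.
Total collected = 0 + 2 + 1 + 3 = 6.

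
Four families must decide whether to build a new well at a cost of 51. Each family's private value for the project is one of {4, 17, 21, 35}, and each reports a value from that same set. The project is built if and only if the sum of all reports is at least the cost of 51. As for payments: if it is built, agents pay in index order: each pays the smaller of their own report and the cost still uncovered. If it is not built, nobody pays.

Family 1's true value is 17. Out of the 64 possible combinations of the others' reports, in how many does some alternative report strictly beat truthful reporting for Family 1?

Others report (4, 17, 35): truth gives 0; report 4 gives 13 > 0. Violating.
Others report (4, 21, 35): truth gives 0; report 4 gives 13 > 0. Violating.
Others report (4, 35, 17): truth gives 0; report 4 gives 13 > 0. Violating.
Others report (4, 35, 21): truth gives 0; report 4 gives 13 > 0. Violating.
Others report (4, 4, 4): truth gives 0; no alternative beats it.
Others report (4, 4, 17): truth gives 0; no alternative beats it.
(Checking all 64 profiles: 42 have a profitable deviation, 22 do not.)

42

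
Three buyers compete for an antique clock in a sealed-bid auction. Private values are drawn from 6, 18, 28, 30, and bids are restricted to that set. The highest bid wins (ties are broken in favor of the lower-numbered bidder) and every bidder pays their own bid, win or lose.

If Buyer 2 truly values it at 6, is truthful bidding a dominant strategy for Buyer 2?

Yes

Check each profile of the others' bids and compare truth against every alternative bid.
Others bid (6, 28): truth gives -6, best alternative gives -18.
Others bid (6, 30): truth gives -6, best alternative gives -18.
Others bid (18, 6): truth gives -6, best alternative gives -18.
Others bid (18, 18): truth gives -6, best alternative gives -18.
Others bid (18, 28): truth gives -6, best alternative gives -18.
Others bid (18, 30): truth gives -6, best alternative gives -18.
(Remaining 10 profiles checked similarly; truth is weakly best in each.)
In every case the truthful bid is at least as good as any alternative, so it is a dominant strategy.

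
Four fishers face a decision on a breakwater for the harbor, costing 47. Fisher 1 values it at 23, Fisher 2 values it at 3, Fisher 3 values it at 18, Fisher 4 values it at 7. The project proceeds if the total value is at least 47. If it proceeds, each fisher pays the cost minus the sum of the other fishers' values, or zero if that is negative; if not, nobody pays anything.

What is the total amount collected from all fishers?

36

Total value 51 ≥ cost 47, so it is built.
Fisher 1: others sum to 28; max(0, 47 - 28) = 19.
Fisher 2: others sum to 48; max(0, 47 - 48) = 0.
Fisher 3: others sum to 33; max(0, 47 - 33) = 14.
Fisher 4: others sum to 44; max(0, 47 - 44) = 3.
Total collected = 19 + 0 + 14 + 3 = 36.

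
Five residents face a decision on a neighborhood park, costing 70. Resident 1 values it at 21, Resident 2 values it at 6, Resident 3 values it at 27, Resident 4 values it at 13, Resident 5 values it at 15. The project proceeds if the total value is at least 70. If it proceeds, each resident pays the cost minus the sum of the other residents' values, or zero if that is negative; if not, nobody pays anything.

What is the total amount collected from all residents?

Total value 82 ≥ cost 70, so it is built.
Resident 1: others sum to 61; max(0, 70 - 61) = 9.
Resident 2: others sum to 76; max(0, 70 - 76) = 0.
Resident 3: others sum to 55; max(0, 70 - 55) = 15.
Resident 4: others sum to 69; max(0, 70 - 69) = 1.
Resident 5: others sum to 67; max(0, 70 - 67) = 3.
Total collected = 9 + 0 + 15 + 1 + 3 = 28.

28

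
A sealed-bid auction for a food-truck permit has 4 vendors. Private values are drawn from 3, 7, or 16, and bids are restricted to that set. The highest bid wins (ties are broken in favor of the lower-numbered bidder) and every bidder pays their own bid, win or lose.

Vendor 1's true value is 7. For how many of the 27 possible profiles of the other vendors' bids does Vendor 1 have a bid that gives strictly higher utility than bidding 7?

20

Others bid (3, 3, 3): truth gives 0; bid 3 gives 4 > 0. Violating.
Others bid (3, 3, 16): truth gives -7; bid 3 gives -3 > -7. Violating.
Others bid (3, 7, 16): truth gives -7; bid 3 gives -3 > -7. Violating.
Others bid (3, 16, 3): truth gives -7; bid 3 gives -3 > -7. Violating.
Others bid (3, 3, 7): truth gives 0; no alternative beats it.
Others bid (3, 7, 3): truth gives 0; no alternative beats it.
(Checking all 27 profiles: 20 have a profitable deviation, 7 do not.)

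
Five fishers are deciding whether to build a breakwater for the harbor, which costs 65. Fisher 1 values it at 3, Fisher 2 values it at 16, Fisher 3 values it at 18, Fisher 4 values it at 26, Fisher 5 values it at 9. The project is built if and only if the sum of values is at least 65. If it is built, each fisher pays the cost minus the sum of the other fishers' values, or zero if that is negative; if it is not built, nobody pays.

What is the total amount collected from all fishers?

41

Total value 72 ≥ cost 65, so it is built.
Fisher 1: others sum to 69; max(0, 65 - 69) = 0.
Fisher 2: others sum to 56; max(0, 65 - 56) = 9.
Fisher 3: others sum to 54; max(0, 65 - 54) = 11.
Fisher 4: others sum to 46; max(0, 65 - 46) = 19.
Fisher 5: others sum to 63; max(0, 65 - 63) = 2.
Total collected = 0 + 9 + 11 + 19 + 2 = 41.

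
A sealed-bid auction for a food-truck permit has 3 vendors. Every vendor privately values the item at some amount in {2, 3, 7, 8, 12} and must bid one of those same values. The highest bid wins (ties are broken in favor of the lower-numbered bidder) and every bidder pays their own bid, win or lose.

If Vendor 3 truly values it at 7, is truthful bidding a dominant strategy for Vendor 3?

No

Consider the case where Vendor 1 bids 2 and Vendor 2 bids 2.
Truthful bid 7: wins, pays 7, utility 7 - 7 = 0.
Bid 3 instead: wins, pays 3, utility 7 - 3 = 4.
Since 4 > 0, bidding 3 is strictly better here, so truthful bidding is not dominant.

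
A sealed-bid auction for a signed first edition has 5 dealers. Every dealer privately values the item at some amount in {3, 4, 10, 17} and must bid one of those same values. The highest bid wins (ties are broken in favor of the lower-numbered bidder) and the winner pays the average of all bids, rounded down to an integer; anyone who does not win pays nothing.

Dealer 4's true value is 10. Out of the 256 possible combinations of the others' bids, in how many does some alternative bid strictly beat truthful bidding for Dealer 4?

58

Others bid (3, 3, 3, 3): truth gives 6; bid 4 gives 7 > 6. Violating.
Others bid (3, 3, 3, 4): truth gives 6; bid 4 gives 7 > 6. Violating.
Others bid (3, 3, 3, 17): truth gives 0; bid 17 gives 2 > 0. Violating.
Others bid (3, 3, 4, 17): truth gives 0; bid 17 gives 2 > 0. Violating.
Others bid (3, 3, 3, 10): truth gives 5; no alternative beats it.
Others bid (3, 3, 4, 3): truth gives 6; no alternative beats it.
(Checking all 256 profiles: 58 have a profitable deviation, 198 do not.)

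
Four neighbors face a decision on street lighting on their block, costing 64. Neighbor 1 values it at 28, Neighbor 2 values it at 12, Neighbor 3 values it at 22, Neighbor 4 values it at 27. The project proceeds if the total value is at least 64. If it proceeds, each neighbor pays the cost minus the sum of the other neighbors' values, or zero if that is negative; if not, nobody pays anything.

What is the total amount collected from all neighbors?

5

Total value 89 ≥ cost 64, so it is built.
Neighbor 1: others sum to 61; max(0, 64 - 61) = 3.
Neighbor 2: others sum to 77; max(0, 64 - 77) = 0.
Neighbor 3: others sum to 67; max(0, 64 - 67) = 0.
Neighbor 4: others sum to 62; max(0, 64 - 62) = 2.
Total collected = 3 + 0 + 0 + 2 = 5.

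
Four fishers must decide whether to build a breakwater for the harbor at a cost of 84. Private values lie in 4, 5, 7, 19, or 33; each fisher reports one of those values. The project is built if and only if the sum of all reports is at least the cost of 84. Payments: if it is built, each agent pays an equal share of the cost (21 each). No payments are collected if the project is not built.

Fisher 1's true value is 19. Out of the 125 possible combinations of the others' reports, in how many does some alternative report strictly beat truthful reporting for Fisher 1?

12

Others report (4, 33, 33): truth gives -2; report 4 gives 0 > -2. Violating.
Others report (5, 33, 33): truth gives -2; report 4 gives 0 > -2. Violating.
Others report (7, 33, 33): truth gives -2; report 4 gives 0 > -2. Violating.
Others report (19, 19, 33): truth gives -2; report 4 gives 0 > -2. Violating.
Others report (4, 4, 4): truth gives 0; no alternative beats it.
Others report (4, 4, 5): truth gives 0; no alternative beats it.
(Checking all 125 profiles: 12 have a profitable deviation, 113 do not.)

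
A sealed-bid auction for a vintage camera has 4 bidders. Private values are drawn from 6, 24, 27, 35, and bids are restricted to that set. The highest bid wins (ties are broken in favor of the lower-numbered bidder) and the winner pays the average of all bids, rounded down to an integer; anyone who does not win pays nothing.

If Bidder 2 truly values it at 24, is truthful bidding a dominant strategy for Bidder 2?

Consider the case where Bidder 1 bids 6, Bidder 3 bids 6 and Bidder 4 bids 27.
Truthful bid 24: loses, pays 0, utility 0.
Bid 27 instead: wins, pays 16, utility 24 - 16 = 8.
Since 8 > 0, bidding 27 is strictly better here, so truthful bidding is not dominant.

No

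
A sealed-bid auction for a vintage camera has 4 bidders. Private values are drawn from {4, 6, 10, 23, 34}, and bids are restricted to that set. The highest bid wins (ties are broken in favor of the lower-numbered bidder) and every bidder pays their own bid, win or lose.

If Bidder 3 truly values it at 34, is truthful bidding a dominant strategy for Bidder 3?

No

Consider the case where Bidder 1 bids 4, Bidder 2 bids 4 and Bidder 4 bids 4.
Truthful bid 34: wins, pays 34, utility 34 - 34 = 0.
Bid 6 instead: wins, pays 6, utility 34 - 6 = 28.
Since 28 > 0, bidding 6 is strictly better here, so truthful bidding is not dominant.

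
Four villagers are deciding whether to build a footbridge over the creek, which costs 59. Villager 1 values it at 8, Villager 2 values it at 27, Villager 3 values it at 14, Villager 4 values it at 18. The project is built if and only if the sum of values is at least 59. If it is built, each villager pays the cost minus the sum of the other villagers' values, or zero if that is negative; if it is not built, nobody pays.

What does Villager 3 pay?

Total value 67 ≥ cost 59, so the project is built.
The other villagers' values sum to 53.
Cost minus that sum is 59 - 53 = 6.

6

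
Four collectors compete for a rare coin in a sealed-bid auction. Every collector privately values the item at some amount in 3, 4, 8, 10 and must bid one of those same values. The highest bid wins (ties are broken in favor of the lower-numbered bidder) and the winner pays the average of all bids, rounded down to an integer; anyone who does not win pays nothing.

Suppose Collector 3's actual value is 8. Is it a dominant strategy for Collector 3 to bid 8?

Consider the case where Collector 1 bids 3, Collector 2 bids 3 and Collector 4 bids 3.
Truthful bid 8: wins, pays 4, utility 8 - 4 = 4.
Bid 4 instead: wins, pays 3, utility 8 - 3 = 5.
Since 5 > 4, bidding 4 is strictly better here, so truthful bidding is not dominant.

No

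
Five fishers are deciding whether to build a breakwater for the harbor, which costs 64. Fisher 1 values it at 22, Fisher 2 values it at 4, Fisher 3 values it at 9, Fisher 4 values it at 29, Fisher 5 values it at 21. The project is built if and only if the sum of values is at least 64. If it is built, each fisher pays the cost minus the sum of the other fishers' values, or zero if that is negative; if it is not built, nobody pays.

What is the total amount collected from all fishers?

Total value 85 ≥ cost 64, so it is built.
Fisher 1: others sum to 63; max(0, 64 - 63) = 1.
Fisher 2: others sum to 81; max(0, 64 - 81) = 0.
Fisher 3: others sum to 76; max(0, 64 - 76) = 0.
Fisher 4: others sum to 56; max(0, 64 - 56) = 8.
Fisher 5: others sum to 64; max(0, 64 - 64) = 0.
Total collected = 1 + 0 + 0 + 8 + 0 = 9.

9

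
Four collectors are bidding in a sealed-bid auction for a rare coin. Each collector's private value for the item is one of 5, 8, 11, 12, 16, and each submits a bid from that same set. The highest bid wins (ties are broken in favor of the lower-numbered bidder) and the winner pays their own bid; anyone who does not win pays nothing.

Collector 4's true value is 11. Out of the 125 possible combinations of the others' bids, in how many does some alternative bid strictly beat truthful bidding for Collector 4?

1

Others bid (5, 5, 5): truth gives 0; bid 8 gives 3 > 0. Violating.
Others bid (5, 5, 8): truth gives 0; no alternative beats it.
Others bid (5, 5, 11): truth gives 0; no alternative beats it.
(Checking all 125 profiles: 1 has a profitable deviation, 124 do not.)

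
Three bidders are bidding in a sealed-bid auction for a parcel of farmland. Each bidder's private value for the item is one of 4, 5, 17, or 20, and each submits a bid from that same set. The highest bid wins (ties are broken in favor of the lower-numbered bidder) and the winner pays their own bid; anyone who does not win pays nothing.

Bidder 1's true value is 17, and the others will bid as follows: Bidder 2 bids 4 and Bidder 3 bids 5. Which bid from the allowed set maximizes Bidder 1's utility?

5

Bid 4: loses, pays 0, utility 0.
Bid 5: wins, pays 5, utility 17 - 5 = 12.
Bid 17: wins, pays 17, utility 17 - 17 = 0.
Bid 20: wins, pays 20, utility 17 - 20 = -3.
The best choice is 5 with utility 12.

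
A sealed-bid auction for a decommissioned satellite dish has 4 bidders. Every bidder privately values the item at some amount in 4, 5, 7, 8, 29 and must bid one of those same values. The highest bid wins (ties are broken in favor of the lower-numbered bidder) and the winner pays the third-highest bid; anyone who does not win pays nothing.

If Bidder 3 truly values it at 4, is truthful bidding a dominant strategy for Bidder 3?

Check each profile of the others' bids and compare truth against every alternative bid.
Others bid (4, 4, 4): truth gives 0, best alternative gives 0.
Others bid (4, 4, 5): truth gives 0, best alternative gives 0.
Others bid (4, 4, 7): truth gives 0, best alternative gives 0.
Others bid (4, 4, 8): truth gives 0, best alternative gives 0.
Others bid (4, 4, 29): truth gives 0, best alternative gives 0.
Others bid (4, 5, 4): truth gives 0, best alternative gives 0.
(Remaining 119 profiles checked similarly; truth is weakly best in each.)
In every case the truthful bid is at least as good as any alternative, so it is a dominant strategy.

Yes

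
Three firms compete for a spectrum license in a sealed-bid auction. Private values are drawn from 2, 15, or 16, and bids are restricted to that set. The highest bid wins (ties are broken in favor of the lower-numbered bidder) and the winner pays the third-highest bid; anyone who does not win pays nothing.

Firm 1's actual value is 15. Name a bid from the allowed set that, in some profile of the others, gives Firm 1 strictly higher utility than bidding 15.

16

Suppose Firm 2 bids 2 and Firm 3 bids 16.
Bid 15: loses, pays 0, utility 0.
Bid 16: wins, pays 2, utility 15 - 2 = 13.
So bidding 16 beats truth here (13 > 0).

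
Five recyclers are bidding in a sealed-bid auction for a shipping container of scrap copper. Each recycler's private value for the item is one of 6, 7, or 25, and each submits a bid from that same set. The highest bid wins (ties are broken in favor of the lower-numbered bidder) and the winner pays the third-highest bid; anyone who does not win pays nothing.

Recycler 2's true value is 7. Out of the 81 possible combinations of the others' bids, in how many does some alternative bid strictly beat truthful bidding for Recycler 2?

Others bid (6, 6, 6, 25): truth gives 0; bid 25 gives 1 > 0. Violating.
Others bid (6, 6, 25, 6): truth gives 0; bid 25 gives 1 > 0. Violating.
Others bid (6, 25, 6, 6): truth gives 0; bid 25 gives 1 > 0. Violating.
Others bid (7, 6, 6, 6): truth gives 0; bid 25 gives 1 > 0. Violating.
Others bid (6, 6, 6, 6): truth gives 1; no alternative beats it.
Others bid (6, 6, 6, 7): truth gives 1; no alternative beats it.
(Checking all 81 profiles: 4 have a profitable deviation, 77 do not.)

4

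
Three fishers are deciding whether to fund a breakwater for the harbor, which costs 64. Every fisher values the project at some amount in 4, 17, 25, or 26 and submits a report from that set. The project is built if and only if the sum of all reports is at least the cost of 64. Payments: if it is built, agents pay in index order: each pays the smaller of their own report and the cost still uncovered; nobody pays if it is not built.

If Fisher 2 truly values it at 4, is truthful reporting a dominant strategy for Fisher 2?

Yes

Check each profile of the others' reports and compare truth against every alternative report.
Others report (25, 25): truth gives 0, best alternative gives -13.
Others report (25, 26): truth gives 0, best alternative gives -13.
Others report (26, 25): truth gives 0, best alternative gives -13.
Others report (26, 26): truth gives 0, best alternative gives -13.
Others report (4, 4): truth gives 0, best alternative gives 0.
Others report (4, 17): truth gives 0, best alternative gives 0.
(Remaining 10 profiles checked similarly; truth is weakly best in each.)
In every case the truthful report is at least as good as any alternative, so it is a dominant strategy.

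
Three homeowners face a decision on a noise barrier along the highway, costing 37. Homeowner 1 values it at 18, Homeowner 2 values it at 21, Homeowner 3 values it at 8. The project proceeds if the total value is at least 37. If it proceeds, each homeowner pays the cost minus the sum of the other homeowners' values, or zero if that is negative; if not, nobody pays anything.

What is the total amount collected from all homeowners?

Total value 47 ≥ cost 37, so it is built.
Homeowner 1: others sum to 29; max(0, 37 - 29) = 8.
Homeowner 2: others sum to 26; max(0, 37 - 26) = 11.
Homeowner 3: others sum to 39; max(0, 37 - 39) = 0.
Total collected = 8 + 11 + 0 = 19.

19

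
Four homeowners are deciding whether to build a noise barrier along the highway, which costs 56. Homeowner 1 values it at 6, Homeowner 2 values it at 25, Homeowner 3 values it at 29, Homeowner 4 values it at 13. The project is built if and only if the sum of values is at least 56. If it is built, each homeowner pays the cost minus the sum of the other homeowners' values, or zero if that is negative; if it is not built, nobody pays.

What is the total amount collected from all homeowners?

Total value 73 ≥ cost 56, so it is built.
Homeowner 1: others sum to 67; max(0, 56 - 67) = 0.
Homeowner 2: others sum to 48; max(0, 56 - 48) = 8.
Homeowner 3: others sum to 44; max(0, 56 - 44) = 12.
Homeowner 4: others sum to 60; max(0, 56 - 60) = 0.
Total collected = 0 + 8 + 12 + 0 = 20.

20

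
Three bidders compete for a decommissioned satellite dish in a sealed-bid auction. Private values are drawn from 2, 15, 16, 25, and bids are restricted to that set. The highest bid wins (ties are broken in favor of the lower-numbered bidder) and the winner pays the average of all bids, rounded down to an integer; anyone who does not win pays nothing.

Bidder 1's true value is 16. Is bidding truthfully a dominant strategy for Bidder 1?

Consider the case where Bidder 2 bids 2 and Bidder 3 bids 2.
Truthful bid 16: wins, pays 6, utility 16 - 6 = 10.
Bid 2 instead: wins, pays 2, utility 16 - 2 = 14.
Since 14 > 10, bidding 2 is strictly better here, so truthful bidding is not dominant.

No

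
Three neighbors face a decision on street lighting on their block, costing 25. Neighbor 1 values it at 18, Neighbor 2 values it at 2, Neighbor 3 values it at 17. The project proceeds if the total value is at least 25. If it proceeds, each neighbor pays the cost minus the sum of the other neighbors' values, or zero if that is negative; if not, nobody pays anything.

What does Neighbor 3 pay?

5

Total value 37 ≥ cost 25, so the project is built.
The other neighbors' values sum to 20.
Cost minus that sum is 25 - 20 = 5.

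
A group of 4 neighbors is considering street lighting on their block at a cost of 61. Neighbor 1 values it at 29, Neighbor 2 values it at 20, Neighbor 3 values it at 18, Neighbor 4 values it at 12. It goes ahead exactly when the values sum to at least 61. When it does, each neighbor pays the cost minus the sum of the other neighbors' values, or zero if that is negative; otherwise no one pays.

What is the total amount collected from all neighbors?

Total value 79 ≥ cost 61, so it is built.
Neighbor 1: others sum to 50; max(0, 61 - 50) = 11.
Neighbor 2: others sum to 59; max(0, 61 - 59) = 2.
Neighbor 3: others sum to 61; max(0, 61 - 61) = 0.
Neighbor 4: others sum to 67; max(0, 61 - 67) = 0.
Total collected = 11 + 2 + 0 + 0 = 13.

13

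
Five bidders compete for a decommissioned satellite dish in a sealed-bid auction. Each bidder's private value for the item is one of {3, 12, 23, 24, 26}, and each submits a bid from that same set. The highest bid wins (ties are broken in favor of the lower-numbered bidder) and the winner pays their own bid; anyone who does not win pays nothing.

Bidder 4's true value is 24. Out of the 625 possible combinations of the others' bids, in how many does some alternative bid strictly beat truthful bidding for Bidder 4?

Others bid (3, 3, 3, 3): truth gives 0; bid 12 gives 12 > 0. Violating.
Others bid (3, 3, 3, 12): truth gives 0; bid 12 gives 12 > 0. Violating.
Others bid (3, 3, 3, 23): truth gives 0; bid 23 gives 1 > 0. Violating.
Others bid (3, 3, 12, 3): truth gives 0; bid 23 gives 1 > 0. Violating.
Others bid (3, 3, 3, 24): truth gives 0; no alternative beats it.
Others bid (3, 3, 3, 26): truth gives 0; no alternative beats it.
(Checking all 625 profiles: 24 have a profitable deviation, 601 do not.)

24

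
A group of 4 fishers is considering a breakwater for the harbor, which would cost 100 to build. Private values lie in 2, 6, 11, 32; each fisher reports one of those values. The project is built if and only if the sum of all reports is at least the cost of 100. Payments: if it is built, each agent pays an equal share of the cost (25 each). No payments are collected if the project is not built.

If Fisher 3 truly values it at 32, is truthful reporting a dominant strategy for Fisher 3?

Yes

Check each profile of the others' reports and compare truth against every alternative report.
Others report (6, 32, 32): truth gives 7, best alternative gives 0.
Others report (11, 32, 32): truth gives 7, best alternative gives 0.
Others report (32, 6, 32): truth gives 7, best alternative gives 0.
Others report (32, 11, 32): truth gives 7, best alternative gives 0.
Others report (32, 32, 6): truth gives 7, best alternative gives 0.
Others report (32, 32, 11): truth gives 7, best alternative gives 0.
(Remaining 58 profiles checked similarly; truth is weakly best in each.)
In every case the truthful report is at least as good as any alternative, so it is a dominant strategy.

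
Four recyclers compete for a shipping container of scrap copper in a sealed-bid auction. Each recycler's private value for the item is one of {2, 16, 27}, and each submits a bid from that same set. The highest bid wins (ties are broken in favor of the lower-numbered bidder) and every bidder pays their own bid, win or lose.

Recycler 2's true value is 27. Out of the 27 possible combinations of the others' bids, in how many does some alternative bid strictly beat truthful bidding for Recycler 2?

13

Others bid (2, 2, 2): truth gives 0; bid 16 gives 11 > 0. Violating.
Others bid (2, 2, 16): truth gives 0; bid 16 gives 11 > 0. Violating.
Others bid (2, 16, 2): truth gives 0; bid 16 gives 11 > 0. Violating.
Others bid (2, 16, 16): truth gives 0; bid 16 gives 11 > 0. Violating.
Others bid (2, 2, 27): truth gives 0; no alternative beats it.
Others bid (2, 16, 27): truth gives 0; no alternative beats it.
(Checking all 27 profiles: 13 have a profitable deviation, 14 do not.)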